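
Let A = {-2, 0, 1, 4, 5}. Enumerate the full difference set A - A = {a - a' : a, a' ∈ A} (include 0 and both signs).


A - A = {a - a' : a, a' ∈ A}.
Compute a - a' for each ordered pair (a, a'):
a = -2: -2--2=0, -2-0=-2, -2-1=-3, -2-4=-6, -2-5=-7
a = 0: 0--2=2, 0-0=0, 0-1=-1, 0-4=-4, 0-5=-5
a = 1: 1--2=3, 1-0=1, 1-1=0, 1-4=-3, 1-5=-4
a = 4: 4--2=6, 4-0=4, 4-1=3, 4-4=0, 4-5=-1
a = 5: 5--2=7, 5-0=5, 5-1=4, 5-4=1, 5-5=0
Collecting distinct values (and noting 0 appears from a-a):
A - A = {-7, -6, -5, -4, -3, -2, -1, 0, 1, 2, 3, 4, 5, 6, 7}
|A - A| = 15

A - A = {-7, -6, -5, -4, -3, -2, -1, 0, 1, 2, 3, 4, 5, 6, 7}


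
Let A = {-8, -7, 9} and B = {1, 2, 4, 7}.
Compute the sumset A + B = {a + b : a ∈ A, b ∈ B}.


A + B = {a + b : a ∈ A, b ∈ B}.
Enumerate all |A|·|B| = 3·4 = 12 pairs (a, b) and collect distinct sums.
a = -8: -8+1=-7, -8+2=-6, -8+4=-4, -8+7=-1
a = -7: -7+1=-6, -7+2=-5, -7+4=-3, -7+7=0
a = 9: 9+1=10, 9+2=11, 9+4=13, 9+7=16
Collecting distinct sums: A + B = {-7, -6, -5, -4, -3, -1, 0, 10, 11, 13, 16}
|A + B| = 11

A + B = {-7, -6, -5, -4, -3, -1, 0, 10, 11, 13, 16}


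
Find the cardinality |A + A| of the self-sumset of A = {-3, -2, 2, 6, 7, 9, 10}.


A + A = {a + a' : a, a' ∈ A}; |A| = 7.
General bounds: 2|A| - 1 ≤ |A + A| ≤ |A|(|A|+1)/2, i.e. 13 ≤ |A + A| ≤ 28.
Lower bound 2|A|-1 is attained iff A is an arithmetic progression.
Enumerate sums a + a' for a ≤ a' (symmetric, so this suffices):
a = -3: -3+-3=-6, -3+-2=-5, -3+2=-1, -3+6=3, -3+7=4, -3+9=6, -3+10=7
a = -2: -2+-2=-4, -2+2=0, -2+6=4, -2+7=5, -2+9=7, -2+10=8
a = 2: 2+2=4, 2+6=8, 2+7=9, 2+9=11, 2+10=12
a = 6: 6+6=12, 6+7=13, 6+9=15, 6+10=16
a = 7: 7+7=14, 7+9=16, 7+10=17
a = 9: 9+9=18, 9+10=19
a = 10: 10+10=20
Distinct sums: {-6, -5, -4, -1, 0, 3, 4, 5, 6, 7, 8, 9, 11, 12, 13, 14, 15, 16, 17, 18, 19, 20}
|A + A| = 22

|A + A| = 22


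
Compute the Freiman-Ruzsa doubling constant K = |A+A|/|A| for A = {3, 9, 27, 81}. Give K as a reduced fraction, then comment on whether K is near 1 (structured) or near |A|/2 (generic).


|A| = 4.
Compute A + A by enumerating all 16 pairs.
A + A = {6, 12, 18, 30, 36, 54, 84, 90, 108, 162}, so |A + A| = 10.
K = |A + A| / |A| = 10/4 = 5/2 ≈ 2.5000.
Reference: AP of size 4 gives K = 7/4 ≈ 1.7500; a fully generic set of size 4 gives K ≈ 2.5000.

|A| = 4, |A + A| = 10, K = 10/4 = 5/2.


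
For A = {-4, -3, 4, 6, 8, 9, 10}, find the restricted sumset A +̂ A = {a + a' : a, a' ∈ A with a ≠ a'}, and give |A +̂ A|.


Restricted sumset: A +̂ A = {a + a' : a ∈ A, a' ∈ A, a ≠ a'}.
Equivalently, take A + A and drop any sum 2a that is achievable ONLY as a + a for a ∈ A (i.e. sums representable only with equal summands).
Enumerate pairs (a, a') with a < a' (symmetric, so each unordered pair gives one sum; this covers all a ≠ a'):
  -4 + -3 = -7
  -4 + 4 = 0
  -4 + 6 = 2
  -4 + 8 = 4
  -4 + 9 = 5
  -4 + 10 = 6
  -3 + 4 = 1
  -3 + 6 = 3
  -3 + 8 = 5
  -3 + 9 = 6
  -3 + 10 = 7
  4 + 6 = 10
  4 + 8 = 12
  4 + 9 = 13
  4 + 10 = 14
  6 + 8 = 14
  6 + 9 = 15
  6 + 10 = 16
  8 + 9 = 17
  8 + 10 = 18
  9 + 10 = 19
Collected distinct sums: {-7, 0, 1, 2, 3, 4, 5, 6, 7, 10, 12, 13, 14, 15, 16, 17, 18, 19}
|A +̂ A| = 18
(Reference bound: |A +̂ A| ≥ 2|A| - 3 for |A| ≥ 2, with |A| = 7 giving ≥ 11.)

|A +̂ A| = 18


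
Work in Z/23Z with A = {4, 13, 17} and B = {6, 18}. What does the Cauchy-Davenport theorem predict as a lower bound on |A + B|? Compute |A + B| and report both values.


Cauchy-Davenport: |A + B| ≥ min(p, |A| + |B| - 1) for A, B nonempty in Z/pZ.
|A| = 3, |B| = 2, p = 23.
CD lower bound = min(23, 3 + 2 - 1) = min(23, 4) = 4.
Compute A + B mod 23 directly:
a = 4: 4+6=10, 4+18=22
a = 13: 13+6=19, 13+18=8
a = 17: 17+6=0, 17+18=12
A + B = {0, 8, 10, 12, 19, 22}, so |A + B| = 6.
Verify: 6 ≥ 4? Yes ✓.

CD lower bound = 4, actual |A + B| = 6.


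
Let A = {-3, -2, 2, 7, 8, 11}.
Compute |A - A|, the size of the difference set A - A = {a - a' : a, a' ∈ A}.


A - A = {a - a' : a, a' ∈ A}; |A| = 6.
Bounds: 2|A|-1 ≤ |A - A| ≤ |A|² - |A| + 1, i.e. 11 ≤ |A - A| ≤ 31.
Note: 0 ∈ A - A always (from a - a). The set is symmetric: if d ∈ A - A then -d ∈ A - A.
Enumerate nonzero differences d = a - a' with a > a' (then include -d):
Positive differences: {1, 3, 4, 5, 6, 9, 10, 11, 13, 14}
Full difference set: {0} ∪ (positive diffs) ∪ (negative diffs).
|A - A| = 1 + 2·10 = 21 (matches direct enumeration: 21).

|A - A| = 21


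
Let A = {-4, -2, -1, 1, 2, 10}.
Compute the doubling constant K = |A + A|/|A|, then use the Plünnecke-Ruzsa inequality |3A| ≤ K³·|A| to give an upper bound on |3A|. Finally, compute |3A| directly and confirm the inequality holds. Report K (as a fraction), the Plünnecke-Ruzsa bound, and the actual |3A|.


|A| = 6.
Step 1: Compute A + A by enumerating all 36 pairs.
A + A = {-8, -6, -5, -4, -3, -2, -1, 0, 1, 2, 3, 4, 6, 8, 9, 11, 12, 20}, so |A + A| = 18.
Step 2: Doubling constant K = |A + A|/|A| = 18/6 = 18/6 ≈ 3.0000.
Step 3: Plünnecke-Ruzsa gives |3A| ≤ K³·|A| = (3.0000)³ · 6 ≈ 162.0000.
Step 4: Compute 3A = A + A + A directly by enumerating all triples (a,b,c) ∈ A³; |3A| = 32.
Step 5: Check 32 ≤ 162.0000? Yes ✓.

K = 18/6, Plünnecke-Ruzsa bound K³|A| ≈ 162.0000, |3A| = 32, inequality holds.


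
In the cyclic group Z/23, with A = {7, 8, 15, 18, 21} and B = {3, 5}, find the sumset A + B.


Work in Z/23Z: reduce every sum a + b modulo 23.
Enumerate all 10 pairs:
a = 7: 7+3=10, 7+5=12
a = 8: 8+3=11, 8+5=13
a = 15: 15+3=18, 15+5=20
a = 18: 18+3=21, 18+5=0
a = 21: 21+3=1, 21+5=3
Distinct residues collected: {0, 1, 3, 10, 11, 12, 13, 18, 20, 21}
|A + B| = 10 (out of 23 total residues).

A + B = {0, 1, 3, 10, 11, 12, 13, 18, 20, 21}


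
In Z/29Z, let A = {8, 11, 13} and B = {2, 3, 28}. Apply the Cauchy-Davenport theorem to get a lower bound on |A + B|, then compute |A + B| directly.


Cauchy-Davenport: |A + B| ≥ min(p, |A| + |B| - 1) for A, B nonempty in Z/pZ.
|A| = 3, |B| = 3, p = 29.
CD lower bound = min(29, 3 + 3 - 1) = min(29, 5) = 5.
Compute A + B mod 29 directly:
a = 8: 8+2=10, 8+3=11, 8+28=7
a = 11: 11+2=13, 11+3=14, 11+28=10
a = 13: 13+2=15, 13+3=16, 13+28=12
A + B = {7, 10, 11, 12, 13, 14, 15, 16}, so |A + B| = 8.
Verify: 8 ≥ 5? Yes ✓.

CD lower bound = 5, actual |A + B| = 8.


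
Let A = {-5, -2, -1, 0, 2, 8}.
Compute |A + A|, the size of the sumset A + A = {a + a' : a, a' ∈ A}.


A + A = {a + a' : a, a' ∈ A}; |A| = 6.
General bounds: 2|A| - 1 ≤ |A + A| ≤ |A|(|A|+1)/2, i.e. 11 ≤ |A + A| ≤ 21.
Lower bound 2|A|-1 is attained iff A is an arithmetic progression.
Enumerate sums a + a' for a ≤ a' (symmetric, so this suffices):
a = -5: -5+-5=-10, -5+-2=-7, -5+-1=-6, -5+0=-5, -5+2=-3, -5+8=3
a = -2: -2+-2=-4, -2+-1=-3, -2+0=-2, -2+2=0, -2+8=6
a = -1: -1+-1=-2, -1+0=-1, -1+2=1, -1+8=7
a = 0: 0+0=0, 0+2=2, 0+8=8
a = 2: 2+2=4, 2+8=10
a = 8: 8+8=16
Distinct sums: {-10, -7, -6, -5, -4, -3, -2, -1, 0, 1, 2, 3, 4, 6, 7, 8, 10, 16}
|A + A| = 18

|A + A| = 18


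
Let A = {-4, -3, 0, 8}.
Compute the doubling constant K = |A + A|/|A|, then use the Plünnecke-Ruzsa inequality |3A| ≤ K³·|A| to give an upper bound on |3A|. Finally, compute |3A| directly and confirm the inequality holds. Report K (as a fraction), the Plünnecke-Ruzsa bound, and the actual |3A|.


|A| = 4.
Step 1: Compute A + A by enumerating all 16 pairs.
A + A = {-8, -7, -6, -4, -3, 0, 4, 5, 8, 16}, so |A + A| = 10.
Step 2: Doubling constant K = |A + A|/|A| = 10/4 = 10/4 ≈ 2.5000.
Step 3: Plünnecke-Ruzsa gives |3A| ≤ K³·|A| = (2.5000)³ · 4 ≈ 62.5000.
Step 4: Compute 3A = A + A + A directly by enumerating all triples (a,b,c) ∈ A³; |3A| = 19.
Step 5: Check 19 ≤ 62.5000? Yes ✓.

K = 10/4, Plünnecke-Ruzsa bound K³|A| ≈ 62.5000, |3A| = 19, inequality holds.


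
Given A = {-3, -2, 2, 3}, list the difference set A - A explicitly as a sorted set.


A - A = {a - a' : a, a' ∈ A}.
Compute a - a' for each ordered pair (a, a'):
a = -3: -3--3=0, -3--2=-1, -3-2=-5, -3-3=-6
a = -2: -2--3=1, -2--2=0, -2-2=-4, -2-3=-5
a = 2: 2--3=5, 2--2=4, 2-2=0, 2-3=-1
a = 3: 3--3=6, 3--2=5, 3-2=1, 3-3=0
Collecting distinct values (and noting 0 appears from a-a):
A - A = {-6, -5, -4, -1, 0, 1, 4, 5, 6}
|A - A| = 9

A - A = {-6, -5, -4, -1, 0, 1, 4, 5, 6}


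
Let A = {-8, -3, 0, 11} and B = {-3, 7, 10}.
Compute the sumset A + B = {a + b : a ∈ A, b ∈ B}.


A + B = {a + b : a ∈ A, b ∈ B}.
Enumerate all |A|·|B| = 4·3 = 12 pairs (a, b) and collect distinct sums.
a = -8: -8+-3=-11, -8+7=-1, -8+10=2
a = -3: -3+-3=-6, -3+7=4, -3+10=7
a = 0: 0+-3=-3, 0+7=7, 0+10=10
a = 11: 11+-3=8, 11+7=18, 11+10=21
Collecting distinct sums: A + B = {-11, -6, -3, -1, 2, 4, 7, 8, 10, 18, 21}
|A + B| = 11

A + B = {-11, -6, -3, -1, 2, 4, 7, 8, 10, 18, 21}


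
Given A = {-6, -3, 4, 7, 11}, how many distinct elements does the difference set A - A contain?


A - A = {a - a' : a, a' ∈ A}; |A| = 5.
Bounds: 2|A|-1 ≤ |A - A| ≤ |A|² - |A| + 1, i.e. 9 ≤ |A - A| ≤ 21.
Note: 0 ∈ A - A always (from a - a). The set is symmetric: if d ∈ A - A then -d ∈ A - A.
Enumerate nonzero differences d = a - a' with a > a' (then include -d):
Positive differences: {3, 4, 7, 10, 13, 14, 17}
Full difference set: {0} ∪ (positive diffs) ∪ (negative diffs).
|A - A| = 1 + 2·7 = 15 (matches direct enumeration: 15).

|A - A| = 15


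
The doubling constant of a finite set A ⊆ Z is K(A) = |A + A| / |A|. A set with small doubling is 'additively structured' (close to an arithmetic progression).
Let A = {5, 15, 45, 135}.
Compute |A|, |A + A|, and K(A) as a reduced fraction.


|A| = 4.
Compute A + A by enumerating all 16 pairs.
A + A = {10, 20, 30, 50, 60, 90, 140, 150, 180, 270}, so |A + A| = 10.
K = |A + A| / |A| = 10/4 = 5/2 ≈ 2.5000.
Reference: AP of size 4 gives K = 7/4 ≈ 1.7500; a fully generic set of size 4 gives K ≈ 2.5000.

|A| = 4, |A + A| = 10, K = 10/4 = 5/2.


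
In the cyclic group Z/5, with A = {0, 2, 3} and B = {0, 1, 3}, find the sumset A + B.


Work in Z/5Z: reduce every sum a + b modulo 5.
Enumerate all 9 pairs:
a = 0: 0+0=0, 0+1=1, 0+3=3
a = 2: 2+0=2, 2+1=3, 2+3=0
a = 3: 3+0=3, 3+1=4, 3+3=1
Distinct residues collected: {0, 1, 2, 3, 4}
|A + B| = 5 (out of 5 total residues).

A + B = {0, 1, 2, 3, 4}


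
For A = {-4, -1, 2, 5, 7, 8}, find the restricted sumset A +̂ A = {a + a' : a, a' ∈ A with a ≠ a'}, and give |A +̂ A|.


Restricted sumset: A +̂ A = {a + a' : a ∈ A, a' ∈ A, a ≠ a'}.
Equivalently, take A + A and drop any sum 2a that is achievable ONLY as a + a for a ∈ A (i.e. sums representable only with equal summands).
Enumerate pairs (a, a') with a < a' (symmetric, so each unordered pair gives one sum; this covers all a ≠ a'):
  -4 + -1 = -5
  -4 + 2 = -2
  -4 + 5 = 1
  -4 + 7 = 3
  -4 + 8 = 4
  -1 + 2 = 1
  -1 + 5 = 4
  -1 + 7 = 6
  -1 + 8 = 7
  2 + 5 = 7
  2 + 7 = 9
  2 + 8 = 10
  5 + 7 = 12
  5 + 8 = 13
  7 + 8 = 15
Collected distinct sums: {-5, -2, 1, 3, 4, 6, 7, 9, 10, 12, 13, 15}
|A +̂ A| = 12
(Reference bound: |A +̂ A| ≥ 2|A| - 3 for |A| ≥ 2, with |A| = 6 giving ≥ 9.)

|A +̂ A| = 12


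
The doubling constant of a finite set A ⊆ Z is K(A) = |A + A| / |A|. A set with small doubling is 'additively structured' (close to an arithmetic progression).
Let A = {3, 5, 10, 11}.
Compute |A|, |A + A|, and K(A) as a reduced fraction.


|A| = 4.
Compute A + A by enumerating all 16 pairs.
A + A = {6, 8, 10, 13, 14, 15, 16, 20, 21, 22}, so |A + A| = 10.
K = |A + A| / |A| = 10/4 = 5/2 ≈ 2.5000.
Reference: AP of size 4 gives K = 7/4 ≈ 1.7500; a fully generic set of size 4 gives K ≈ 2.5000.

|A| = 4, |A + A| = 10, K = 10/4 = 5/2.


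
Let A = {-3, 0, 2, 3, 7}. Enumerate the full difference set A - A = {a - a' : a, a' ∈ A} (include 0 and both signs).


A - A = {a - a' : a, a' ∈ A}.
Compute a - a' for each ordered pair (a, a'):
a = -3: -3--3=0, -3-0=-3, -3-2=-5, -3-3=-6, -3-7=-10
a = 0: 0--3=3, 0-0=0, 0-2=-2, 0-3=-3, 0-7=-7
a = 2: 2--3=5, 2-0=2, 2-2=0, 2-3=-1, 2-7=-5
a = 3: 3--3=6, 3-0=3, 3-2=1, 3-3=0, 3-7=-4
a = 7: 7--3=10, 7-0=7, 7-2=5, 7-3=4, 7-7=0
Collecting distinct values (and noting 0 appears from a-a):
A - A = {-10, -7, -6, -5, -4, -3, -2, -1, 0, 1, 2, 3, 4, 5, 6, 7, 10}
|A - A| = 17

A - A = {-10, -7, -6, -5, -4, -3, -2, -1, 0, 1, 2, 3, 4, 5, 6, 7, 10}


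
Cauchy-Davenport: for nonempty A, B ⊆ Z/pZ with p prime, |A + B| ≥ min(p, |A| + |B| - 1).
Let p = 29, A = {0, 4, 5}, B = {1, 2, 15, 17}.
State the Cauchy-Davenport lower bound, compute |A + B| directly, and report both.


Cauchy-Davenport: |A + B| ≥ min(p, |A| + |B| - 1) for A, B nonempty in Z/pZ.
|A| = 3, |B| = 4, p = 29.
CD lower bound = min(29, 3 + 4 - 1) = min(29, 6) = 6.
Compute A + B mod 29 directly:
a = 0: 0+1=1, 0+2=2, 0+15=15, 0+17=17
a = 4: 4+1=5, 4+2=6, 4+15=19, 4+17=21
a = 5: 5+1=6, 5+2=7, 5+15=20, 5+17=22
A + B = {1, 2, 5, 6, 7, 15, 17, 19, 20, 21, 22}, so |A + B| = 11.
Verify: 11 ≥ 6? Yes ✓.

CD lower bound = 6, actual |A + B| = 11.


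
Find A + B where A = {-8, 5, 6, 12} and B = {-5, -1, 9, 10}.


A + B = {a + b : a ∈ A, b ∈ B}.
Enumerate all |A|·|B| = 4·4 = 16 pairs (a, b) and collect distinct sums.
a = -8: -8+-5=-13, -8+-1=-9, -8+9=1, -8+10=2
a = 5: 5+-5=0, 5+-1=4, 5+9=14, 5+10=15
a = 6: 6+-5=1, 6+-1=5, 6+9=15, 6+10=16
a = 12: 12+-5=7, 12+-1=11, 12+9=21, 12+10=22
Collecting distinct sums: A + B = {-13, -9, 0, 1, 2, 4, 5, 7, 11, 14, 15, 16, 21, 22}
|A + B| = 14

A + B = {-13, -9, 0, 1, 2, 4, 5, 7, 11, 14, 15, 16, 21, 22}


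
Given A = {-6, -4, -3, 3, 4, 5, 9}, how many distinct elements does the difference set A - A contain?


A - A = {a - a' : a, a' ∈ A}; |A| = 7.
Bounds: 2|A|-1 ≤ |A - A| ≤ |A|² - |A| + 1, i.e. 13 ≤ |A - A| ≤ 43.
Note: 0 ∈ A - A always (from a - a). The set is symmetric: if d ∈ A - A then -d ∈ A - A.
Enumerate nonzero differences d = a - a' with a > a' (then include -d):
Positive differences: {1, 2, 3, 4, 5, 6, 7, 8, 9, 10, 11, 12, 13, 15}
Full difference set: {0} ∪ (positive diffs) ∪ (negative diffs).
|A - A| = 1 + 2·14 = 29 (matches direct enumeration: 29).

|A - A| = 29


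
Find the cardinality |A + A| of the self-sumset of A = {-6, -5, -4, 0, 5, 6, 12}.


A + A = {a + a' : a, a' ∈ A}; |A| = 7.
General bounds: 2|A| - 1 ≤ |A + A| ≤ |A|(|A|+1)/2, i.e. 13 ≤ |A + A| ≤ 28.
Lower bound 2|A|-1 is attained iff A is an arithmetic progression.
Enumerate sums a + a' for a ≤ a' (symmetric, so this suffices):
a = -6: -6+-6=-12, -6+-5=-11, -6+-4=-10, -6+0=-6, -6+5=-1, -6+6=0, -6+12=6
a = -5: -5+-5=-10, -5+-4=-9, -5+0=-5, -5+5=0, -5+6=1, -5+12=7
a = -4: -4+-4=-8, -4+0=-4, -4+5=1, -4+6=2, -4+12=8
a = 0: 0+0=0, 0+5=5, 0+6=6, 0+12=12
a = 5: 5+5=10, 5+6=11, 5+12=17
a = 6: 6+6=12, 6+12=18
a = 12: 12+12=24
Distinct sums: {-12, -11, -10, -9, -8, -6, -5, -4, -1, 0, 1, 2, 5, 6, 7, 8, 10, 11, 12, 17, 18, 24}
|A + A| = 22

|A + A| = 22


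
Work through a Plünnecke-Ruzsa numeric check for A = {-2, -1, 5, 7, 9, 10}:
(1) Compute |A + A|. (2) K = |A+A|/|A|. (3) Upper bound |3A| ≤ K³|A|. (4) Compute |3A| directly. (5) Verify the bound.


|A| = 6.
Step 1: Compute A + A by enumerating all 36 pairs.
A + A = {-4, -3, -2, 3, 4, 5, 6, 7, 8, 9, 10, 12, 14, 15, 16, 17, 18, 19, 20}, so |A + A| = 19.
Step 2: Doubling constant K = |A + A|/|A| = 19/6 = 19/6 ≈ 3.1667.
Step 3: Plünnecke-Ruzsa gives |3A| ≤ K³·|A| = (3.1667)³ · 6 ≈ 190.5278.
Step 4: Compute 3A = A + A + A directly by enumerating all triples (a,b,c) ∈ A³; |3A| = 34.
Step 5: Check 34 ≤ 190.5278? Yes ✓.

K = 19/6, Plünnecke-Ruzsa bound K³|A| ≈ 190.5278, |3A| = 34, inequality holds.


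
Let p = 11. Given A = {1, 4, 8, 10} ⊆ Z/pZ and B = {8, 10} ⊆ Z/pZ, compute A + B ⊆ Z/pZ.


Work in Z/11Z: reduce every sum a + b modulo 11.
Enumerate all 8 pairs:
a = 1: 1+8=9, 1+10=0
a = 4: 4+8=1, 4+10=3
a = 8: 8+8=5, 8+10=7
a = 10: 10+8=7, 10+10=9
Distinct residues collected: {0, 1, 3, 5, 7, 9}
|A + B| = 6 (out of 11 total residues).

A + B = {0, 1, 3, 5, 7, 9}


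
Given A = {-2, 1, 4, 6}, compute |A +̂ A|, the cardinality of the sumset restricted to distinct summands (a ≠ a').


Restricted sumset: A +̂ A = {a + a' : a ∈ A, a' ∈ A, a ≠ a'}.
Equivalently, take A + A and drop any sum 2a that is achievable ONLY as a + a for a ∈ A (i.e. sums representable only with equal summands).
Enumerate pairs (a, a') with a < a' (symmetric, so each unordered pair gives one sum; this covers all a ≠ a'):
  -2 + 1 = -1
  -2 + 4 = 2
  -2 + 6 = 4
  1 + 4 = 5
  1 + 6 = 7
  4 + 6 = 10
Collected distinct sums: {-1, 2, 4, 5, 7, 10}
|A +̂ A| = 6
(Reference bound: |A +̂ A| ≥ 2|A| - 3 for |A| ≥ 2, with |A| = 4 giving ≥ 5.)

|A +̂ A| = 6


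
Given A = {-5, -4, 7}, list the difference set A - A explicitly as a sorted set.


A - A = {a - a' : a, a' ∈ A}.
Compute a - a' for each ordered pair (a, a'):
a = -5: -5--5=0, -5--4=-1, -5-7=-12
a = -4: -4--5=1, -4--4=0, -4-7=-11
a = 7: 7--5=12, 7--4=11, 7-7=0
Collecting distinct values (and noting 0 appears from a-a):
A - A = {-12, -11, -1, 0, 1, 11, 12}
|A - A| = 7

A - A = {-12, -11, -1, 0, 1, 11, 12}


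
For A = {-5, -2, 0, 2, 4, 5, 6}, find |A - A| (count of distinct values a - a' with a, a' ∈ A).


A - A = {a - a' : a, a' ∈ A}; |A| = 7.
Bounds: 2|A|-1 ≤ |A - A| ≤ |A|² - |A| + 1, i.e. 13 ≤ |A - A| ≤ 43.
Note: 0 ∈ A - A always (from a - a). The set is symmetric: if d ∈ A - A then -d ∈ A - A.
Enumerate nonzero differences d = a - a' with a > a' (then include -d):
Positive differences: {1, 2, 3, 4, 5, 6, 7, 8, 9, 10, 11}
Full difference set: {0} ∪ (positive diffs) ∪ (negative diffs).
|A - A| = 1 + 2·11 = 23 (matches direct enumeration: 23).

|A - A| = 23


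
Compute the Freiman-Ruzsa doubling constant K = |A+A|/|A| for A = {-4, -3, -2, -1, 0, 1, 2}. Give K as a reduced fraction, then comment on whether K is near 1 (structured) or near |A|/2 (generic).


|A| = 7.
Compute A + A by enumerating all 49 pairs.
A + A = {-8, -7, -6, -5, -4, -3, -2, -1, 0, 1, 2, 3, 4}, so |A + A| = 13.
K = |A + A| / |A| = 13/7 (already in lowest terms) ≈ 1.8571.
Reference: AP of size 7 gives K = 13/7 ≈ 1.8571; a fully generic set of size 7 gives K ≈ 4.0000.

|A| = 7, |A + A| = 13, K = 13/7.


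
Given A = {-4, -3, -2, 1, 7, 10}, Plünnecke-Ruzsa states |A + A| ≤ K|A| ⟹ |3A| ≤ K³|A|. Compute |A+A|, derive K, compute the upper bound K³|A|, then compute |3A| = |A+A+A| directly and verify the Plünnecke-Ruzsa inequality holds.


|A| = 6.
Step 1: Compute A + A by enumerating all 36 pairs.
A + A = {-8, -7, -6, -5, -4, -3, -2, -1, 2, 3, 4, 5, 6, 7, 8, 11, 14, 17, 20}, so |A + A| = 19.
Step 2: Doubling constant K = |A + A|/|A| = 19/6 = 19/6 ≈ 3.1667.
Step 3: Plünnecke-Ruzsa gives |3A| ≤ K³·|A| = (3.1667)³ · 6 ≈ 190.5278.
Step 4: Compute 3A = A + A + A directly by enumerating all triples (a,b,c) ∈ A³; |3A| = 35.
Step 5: Check 35 ≤ 190.5278? Yes ✓.

K = 19/6, Plünnecke-Ruzsa bound K³|A| ≈ 190.5278, |3A| = 35, inequality holds.


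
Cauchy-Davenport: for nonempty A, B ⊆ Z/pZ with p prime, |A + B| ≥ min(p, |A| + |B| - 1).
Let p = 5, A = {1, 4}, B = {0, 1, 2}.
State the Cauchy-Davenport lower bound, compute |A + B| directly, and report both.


Cauchy-Davenport: |A + B| ≥ min(p, |A| + |B| - 1) for A, B nonempty in Z/pZ.
|A| = 2, |B| = 3, p = 5.
CD lower bound = min(5, 2 + 3 - 1) = min(5, 4) = 4.
Compute A + B mod 5 directly:
a = 1: 1+0=1, 1+1=2, 1+2=3
a = 4: 4+0=4, 4+1=0, 4+2=1
A + B = {0, 1, 2, 3, 4}, so |A + B| = 5.
Verify: 5 ≥ 4? Yes ✓.

CD lower bound = 4, actual |A + B| = 5.


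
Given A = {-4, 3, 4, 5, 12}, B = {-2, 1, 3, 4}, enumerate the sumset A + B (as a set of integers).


A + B = {a + b : a ∈ A, b ∈ B}.
Enumerate all |A|·|B| = 5·4 = 20 pairs (a, b) and collect distinct sums.
a = -4: -4+-2=-6, -4+1=-3, -4+3=-1, -4+4=0
a = 3: 3+-2=1, 3+1=4, 3+3=6, 3+4=7
a = 4: 4+-2=2, 4+1=5, 4+3=7, 4+4=8
a = 5: 5+-2=3, 5+1=6, 5+3=8, 5+4=9
a = 12: 12+-2=10, 12+1=13, 12+3=15, 12+4=16
Collecting distinct sums: A + B = {-6, -3, -1, 0, 1, 2, 3, 4, 5, 6, 7, 8, 9, 10, 13, 15, 16}
|A + B| = 17

A + B = {-6, -3, -1, 0, 1, 2, 3, 4, 5, 6, 7, 8, 9, 10, 13, 15, 16}


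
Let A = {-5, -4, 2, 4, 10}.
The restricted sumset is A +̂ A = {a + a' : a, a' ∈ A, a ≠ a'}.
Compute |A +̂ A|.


Restricted sumset: A +̂ A = {a + a' : a ∈ A, a' ∈ A, a ≠ a'}.
Equivalently, take A + A and drop any sum 2a that is achievable ONLY as a + a for a ∈ A (i.e. sums representable only with equal summands).
Enumerate pairs (a, a') with a < a' (symmetric, so each unordered pair gives one sum; this covers all a ≠ a'):
  -5 + -4 = -9
  -5 + 2 = -3
  -5 + 4 = -1
  -5 + 10 = 5
  -4 + 2 = -2
  -4 + 4 = 0
  -4 + 10 = 6
  2 + 4 = 6
  2 + 10 = 12
  4 + 10 = 14
Collected distinct sums: {-9, -3, -2, -1, 0, 5, 6, 12, 14}
|A +̂ A| = 9
(Reference bound: |A +̂ A| ≥ 2|A| - 3 for |A| ≥ 2, with |A| = 5 giving ≥ 7.)

|A +̂ A| = 9


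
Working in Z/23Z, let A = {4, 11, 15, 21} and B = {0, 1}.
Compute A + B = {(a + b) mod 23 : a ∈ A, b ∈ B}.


Work in Z/23Z: reduce every sum a + b modulo 23.
Enumerate all 8 pairs:
a = 4: 4+0=4, 4+1=5
a = 11: 11+0=11, 11+1=12
a = 15: 15+0=15, 15+1=16
a = 21: 21+0=21, 21+1=22
Distinct residues collected: {4, 5, 11, 12, 15, 16, 21, 22}
|A + B| = 8 (out of 23 total residues).

A + B = {4, 5, 11, 12, 15, 16, 21, 22}


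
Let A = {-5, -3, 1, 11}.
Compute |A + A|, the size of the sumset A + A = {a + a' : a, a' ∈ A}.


A + A = {a + a' : a, a' ∈ A}; |A| = 4.
General bounds: 2|A| - 1 ≤ |A + A| ≤ |A|(|A|+1)/2, i.e. 7 ≤ |A + A| ≤ 10.
Lower bound 2|A|-1 is attained iff A is an arithmetic progression.
Enumerate sums a + a' for a ≤ a' (symmetric, so this suffices):
a = -5: -5+-5=-10, -5+-3=-8, -5+1=-4, -5+11=6
a = -3: -3+-3=-6, -3+1=-2, -3+11=8
a = 1: 1+1=2, 1+11=12
a = 11: 11+11=22
Distinct sums: {-10, -8, -6, -4, -2, 2, 6, 8, 12, 22}
|A + A| = 10

|A + A| = 10


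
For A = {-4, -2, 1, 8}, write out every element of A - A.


A - A = {a - a' : a, a' ∈ A}.
Compute a - a' for each ordered pair (a, a'):
a = -4: -4--4=0, -4--2=-2, -4-1=-5, -4-8=-12
a = -2: -2--4=2, -2--2=0, -2-1=-3, -2-8=-10
a = 1: 1--4=5, 1--2=3, 1-1=0, 1-8=-7
a = 8: 8--4=12, 8--2=10, 8-1=7, 8-8=0
Collecting distinct values (and noting 0 appears from a-a):
A - A = {-12, -10, -7, -5, -3, -2, 0, 2, 3, 5, 7, 10, 12}
|A - A| = 13

A - A = {-12, -10, -7, -5, -3, -2, 0, 2, 3, 5, 7, 10, 12}


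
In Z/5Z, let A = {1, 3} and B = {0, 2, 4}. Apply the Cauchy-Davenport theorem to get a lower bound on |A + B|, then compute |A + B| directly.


Cauchy-Davenport: |A + B| ≥ min(p, |A| + |B| - 1) for A, B nonempty in Z/pZ.
|A| = 2, |B| = 3, p = 5.
CD lower bound = min(5, 2 + 3 - 1) = min(5, 4) = 4.
Compute A + B mod 5 directly:
a = 1: 1+0=1, 1+2=3, 1+4=0
a = 3: 3+0=3, 3+2=0, 3+4=2
A + B = {0, 1, 2, 3}, so |A + B| = 4.
Verify: 4 ≥ 4? Yes ✓.

CD lower bound = 4, actual |A + B| = 4.


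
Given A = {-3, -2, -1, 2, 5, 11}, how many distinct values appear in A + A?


A + A = {a + a' : a, a' ∈ A}; |A| = 6.
General bounds: 2|A| - 1 ≤ |A + A| ≤ |A|(|A|+1)/2, i.e. 11 ≤ |A + A| ≤ 21.
Lower bound 2|A|-1 is attained iff A is an arithmetic progression.
Enumerate sums a + a' for a ≤ a' (symmetric, so this suffices):
a = -3: -3+-3=-6, -3+-2=-5, -3+-1=-4, -3+2=-1, -3+5=2, -3+11=8
a = -2: -2+-2=-4, -2+-1=-3, -2+2=0, -2+5=3, -2+11=9
a = -1: -1+-1=-2, -1+2=1, -1+5=4, -1+11=10
a = 2: 2+2=4, 2+5=7, 2+11=13
a = 5: 5+5=10, 5+11=16
a = 11: 11+11=22
Distinct sums: {-6, -5, -4, -3, -2, -1, 0, 1, 2, 3, 4, 7, 8, 9, 10, 13, 16, 22}
|A + A| = 18

|A + A| = 18


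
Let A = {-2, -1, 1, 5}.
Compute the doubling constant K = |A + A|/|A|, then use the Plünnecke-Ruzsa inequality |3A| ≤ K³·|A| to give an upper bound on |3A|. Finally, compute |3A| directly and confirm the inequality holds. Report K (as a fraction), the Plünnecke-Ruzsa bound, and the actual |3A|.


|A| = 4.
Step 1: Compute A + A by enumerating all 16 pairs.
A + A = {-4, -3, -2, -1, 0, 2, 3, 4, 6, 10}, so |A + A| = 10.
Step 2: Doubling constant K = |A + A|/|A| = 10/4 = 10/4 ≈ 2.5000.
Step 3: Plünnecke-Ruzsa gives |3A| ≤ K³·|A| = (2.5000)³ · 4 ≈ 62.5000.
Step 4: Compute 3A = A + A + A directly by enumerating all triples (a,b,c) ∈ A³; |3A| = 17.
Step 5: Check 17 ≤ 62.5000? Yes ✓.

K = 10/4, Plünnecke-Ruzsa bound K³|A| ≈ 62.5000, |3A| = 17, inequality holds.


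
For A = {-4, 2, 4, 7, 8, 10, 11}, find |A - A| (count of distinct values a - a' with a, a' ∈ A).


A - A = {a - a' : a, a' ∈ A}; |A| = 7.
Bounds: 2|A|-1 ≤ |A - A| ≤ |A|² - |A| + 1, i.e. 13 ≤ |A - A| ≤ 43.
Note: 0 ∈ A - A always (from a - a). The set is symmetric: if d ∈ A - A then -d ∈ A - A.
Enumerate nonzero differences d = a - a' with a > a' (then include -d):
Positive differences: {1, 2, 3, 4, 5, 6, 7, 8, 9, 11, 12, 14, 15}
Full difference set: {0} ∪ (positive diffs) ∪ (negative diffs).
|A - A| = 1 + 2·13 = 27 (matches direct enumeration: 27).

|A - A| = 27


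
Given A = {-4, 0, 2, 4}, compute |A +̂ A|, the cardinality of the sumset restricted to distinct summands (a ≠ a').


Restricted sumset: A +̂ A = {a + a' : a ∈ A, a' ∈ A, a ≠ a'}.
Equivalently, take A + A and drop any sum 2a that is achievable ONLY as a + a for a ∈ A (i.e. sums representable only with equal summands).
Enumerate pairs (a, a') with a < a' (symmetric, so each unordered pair gives one sum; this covers all a ≠ a'):
  -4 + 0 = -4
  -4 + 2 = -2
  -4 + 4 = 0
  0 + 2 = 2
  0 + 4 = 4
  2 + 4 = 6
Collected distinct sums: {-4, -2, 0, 2, 4, 6}
|A +̂ A| = 6
(Reference bound: |A +̂ A| ≥ 2|A| - 3 for |A| ≥ 2, with |A| = 4 giving ≥ 5.)

|A +̂ A| = 6


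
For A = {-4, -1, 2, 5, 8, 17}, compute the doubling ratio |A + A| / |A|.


|A| = 6.
Compute A + A by enumerating all 36 pairs.
A + A = {-8, -5, -2, 1, 4, 7, 10, 13, 16, 19, 22, 25, 34}, so |A + A| = 13.
K = |A + A| / |A| = 13/6 (already in lowest terms) ≈ 2.1667.
Reference: AP of size 6 gives K = 11/6 ≈ 1.8333; a fully generic set of size 6 gives K ≈ 3.5000.

|A| = 6, |A + A| = 13, K = 13/6.


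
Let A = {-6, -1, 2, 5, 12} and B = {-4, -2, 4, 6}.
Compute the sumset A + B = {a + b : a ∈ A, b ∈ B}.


A + B = {a + b : a ∈ A, b ∈ B}.
Enumerate all |A|·|B| = 5·4 = 20 pairs (a, b) and collect distinct sums.
a = -6: -6+-4=-10, -6+-2=-8, -6+4=-2, -6+6=0
a = -1: -1+-4=-5, -1+-2=-3, -1+4=3, -1+6=5
a = 2: 2+-4=-2, 2+-2=0, 2+4=6, 2+6=8
a = 5: 5+-4=1, 5+-2=3, 5+4=9, 5+6=11
a = 12: 12+-4=8, 12+-2=10, 12+4=16, 12+6=18
Collecting distinct sums: A + B = {-10, -8, -5, -3, -2, 0, 1, 3, 5, 6, 8, 9, 10, 11, 16, 18}
|A + B| = 16

A + B = {-10, -8, -5, -3, -2, 0, 1, 3, 5, 6, 8, 9, 10, 11, 16, 18}


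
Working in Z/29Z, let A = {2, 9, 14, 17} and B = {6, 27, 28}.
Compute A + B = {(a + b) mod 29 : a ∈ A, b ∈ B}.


Work in Z/29Z: reduce every sum a + b modulo 29.
Enumerate all 12 pairs:
a = 2: 2+6=8, 2+27=0, 2+28=1
a = 9: 9+6=15, 9+27=7, 9+28=8
a = 14: 14+6=20, 14+27=12, 14+28=13
a = 17: 17+6=23, 17+27=15, 17+28=16
Distinct residues collected: {0, 1, 7, 8, 12, 13, 15, 16, 20, 23}
|A + B| = 10 (out of 29 total residues).

A + B = {0, 1, 7, 8, 12, 13, 15, 16, 20, 23}


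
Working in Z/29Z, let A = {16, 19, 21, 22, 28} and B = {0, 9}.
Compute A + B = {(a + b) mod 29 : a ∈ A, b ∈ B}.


Work in Z/29Z: reduce every sum a + b modulo 29.
Enumerate all 10 pairs:
a = 16: 16+0=16, 16+9=25
a = 19: 19+0=19, 19+9=28
a = 21: 21+0=21, 21+9=1
a = 22: 22+0=22, 22+9=2
a = 28: 28+0=28, 28+9=8
Distinct residues collected: {1, 2, 8, 16, 19, 21, 22, 25, 28}
|A + B| = 9 (out of 29 total residues).

A + B = {1, 2, 8, 16, 19, 21, 22, 25, 28}


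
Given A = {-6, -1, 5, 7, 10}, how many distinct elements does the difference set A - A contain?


A - A = {a - a' : a, a' ∈ A}; |A| = 5.
Bounds: 2|A|-1 ≤ |A - A| ≤ |A|² - |A| + 1, i.e. 9 ≤ |A - A| ≤ 21.
Note: 0 ∈ A - A always (from a - a). The set is symmetric: if d ∈ A - A then -d ∈ A - A.
Enumerate nonzero differences d = a - a' with a > a' (then include -d):
Positive differences: {2, 3, 5, 6, 8, 11, 13, 16}
Full difference set: {0} ∪ (positive diffs) ∪ (negative diffs).
|A - A| = 1 + 2·8 = 17 (matches direct enumeration: 17).

|A - A| = 17


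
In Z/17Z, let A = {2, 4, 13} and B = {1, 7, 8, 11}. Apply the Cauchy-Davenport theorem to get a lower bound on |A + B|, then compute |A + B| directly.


Cauchy-Davenport: |A + B| ≥ min(p, |A| + |B| - 1) for A, B nonempty in Z/pZ.
|A| = 3, |B| = 4, p = 17.
CD lower bound = min(17, 3 + 4 - 1) = min(17, 6) = 6.
Compute A + B mod 17 directly:
a = 2: 2+1=3, 2+7=9, 2+8=10, 2+11=13
a = 4: 4+1=5, 4+7=11, 4+8=12, 4+11=15
a = 13: 13+1=14, 13+7=3, 13+8=4, 13+11=7
A + B = {3, 4, 5, 7, 9, 10, 11, 12, 13, 14, 15}, so |A + B| = 11.
Verify: 11 ≥ 6? Yes ✓.

CD lower bound = 6, actual |A + B| = 11.


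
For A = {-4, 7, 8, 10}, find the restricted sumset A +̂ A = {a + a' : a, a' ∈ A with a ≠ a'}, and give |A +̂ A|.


Restricted sumset: A +̂ A = {a + a' : a ∈ A, a' ∈ A, a ≠ a'}.
Equivalently, take A + A and drop any sum 2a that is achievable ONLY as a + a for a ∈ A (i.e. sums representable only with equal summands).
Enumerate pairs (a, a') with a < a' (symmetric, so each unordered pair gives one sum; this covers all a ≠ a'):
  -4 + 7 = 3
  -4 + 8 = 4
  -4 + 10 = 6
  7 + 8 = 15
  7 + 10 = 17
  8 + 10 = 18
Collected distinct sums: {3, 4, 6, 15, 17, 18}
|A +̂ A| = 6
(Reference bound: |A +̂ A| ≥ 2|A| - 3 for |A| ≥ 2, with |A| = 4 giving ≥ 5.)

|A +̂ A| = 6


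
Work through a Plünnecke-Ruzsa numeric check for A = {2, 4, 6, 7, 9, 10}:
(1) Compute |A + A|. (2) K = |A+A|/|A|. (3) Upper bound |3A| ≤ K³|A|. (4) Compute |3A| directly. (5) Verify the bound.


|A| = 6.
Step 1: Compute A + A by enumerating all 36 pairs.
A + A = {4, 6, 8, 9, 10, 11, 12, 13, 14, 15, 16, 17, 18, 19, 20}, so |A + A| = 15.
Step 2: Doubling constant K = |A + A|/|A| = 15/6 = 15/6 ≈ 2.5000.
Step 3: Plünnecke-Ruzsa gives |3A| ≤ K³·|A| = (2.5000)³ · 6 ≈ 93.7500.
Step 4: Compute 3A = A + A + A directly by enumerating all triples (a,b,c) ∈ A³; |3A| = 23.
Step 5: Check 23 ≤ 93.7500? Yes ✓.

K = 15/6, Plünnecke-Ruzsa bound K³|A| ≈ 93.7500, |3A| = 23, inequality holds.


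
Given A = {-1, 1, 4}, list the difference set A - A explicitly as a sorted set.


A - A = {a - a' : a, a' ∈ A}.
Compute a - a' for each ordered pair (a, a'):
a = -1: -1--1=0, -1-1=-2, -1-4=-5
a = 1: 1--1=2, 1-1=0, 1-4=-3
a = 4: 4--1=5, 4-1=3, 4-4=0
Collecting distinct values (and noting 0 appears from a-a):
A - A = {-5, -3, -2, 0, 2, 3, 5}
|A - A| = 7

A - A = {-5, -3, -2, 0, 2, 3, 5}


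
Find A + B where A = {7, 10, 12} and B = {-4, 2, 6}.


A + B = {a + b : a ∈ A, b ∈ B}.
Enumerate all |A|·|B| = 3·3 = 9 pairs (a, b) and collect distinct sums.
a = 7: 7+-4=3, 7+2=9, 7+6=13
a = 10: 10+-4=6, 10+2=12, 10+6=16
a = 12: 12+-4=8, 12+2=14, 12+6=18
Collecting distinct sums: A + B = {3, 6, 8, 9, 12, 13, 14, 16, 18}
|A + B| = 9

A + B = {3, 6, 8, 9, 12, 13, 14, 16, 18}


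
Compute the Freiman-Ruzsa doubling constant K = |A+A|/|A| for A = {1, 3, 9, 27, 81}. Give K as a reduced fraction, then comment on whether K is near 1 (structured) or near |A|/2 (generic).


|A| = 5.
Compute A + A by enumerating all 25 pairs.
A + A = {2, 4, 6, 10, 12, 18, 28, 30, 36, 54, 82, 84, 90, 108, 162}, so |A + A| = 15.
K = |A + A| / |A| = 15/5 = 3/1 ≈ 3.0000.
Reference: AP of size 5 gives K = 9/5 ≈ 1.8000; a fully generic set of size 5 gives K ≈ 3.0000.

|A| = 5, |A + A| = 15, K = 15/5 = 3/1.


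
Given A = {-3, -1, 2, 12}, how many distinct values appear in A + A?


A + A = {a + a' : a, a' ∈ A}; |A| = 4.
General bounds: 2|A| - 1 ≤ |A + A| ≤ |A|(|A|+1)/2, i.e. 7 ≤ |A + A| ≤ 10.
Lower bound 2|A|-1 is attained iff A is an arithmetic progression.
Enumerate sums a + a' for a ≤ a' (symmetric, so this suffices):
a = -3: -3+-3=-6, -3+-1=-4, -3+2=-1, -3+12=9
a = -1: -1+-1=-2, -1+2=1, -1+12=11
a = 2: 2+2=4, 2+12=14
a = 12: 12+12=24
Distinct sums: {-6, -4, -2, -1, 1, 4, 9, 11, 14, 24}
|A + A| = 10

|A + A| = 10


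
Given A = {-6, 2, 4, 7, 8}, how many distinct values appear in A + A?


A + A = {a + a' : a, a' ∈ A}; |A| = 5.
General bounds: 2|A| - 1 ≤ |A + A| ≤ |A|(|A|+1)/2, i.e. 9 ≤ |A + A| ≤ 15.
Lower bound 2|A|-1 is attained iff A is an arithmetic progression.
Enumerate sums a + a' for a ≤ a' (symmetric, so this suffices):
a = -6: -6+-6=-12, -6+2=-4, -6+4=-2, -6+7=1, -6+8=2
a = 2: 2+2=4, 2+4=6, 2+7=9, 2+8=10
a = 4: 4+4=8, 4+7=11, 4+8=12
a = 7: 7+7=14, 7+8=15
a = 8: 8+8=16
Distinct sums: {-12, -4, -2, 1, 2, 4, 6, 8, 9, 10, 11, 12, 14, 15, 16}
|A + A| = 15

|A + A| = 15


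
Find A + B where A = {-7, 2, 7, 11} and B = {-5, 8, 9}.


A + B = {a + b : a ∈ A, b ∈ B}.
Enumerate all |A|·|B| = 4·3 = 12 pairs (a, b) and collect distinct sums.
a = -7: -7+-5=-12, -7+8=1, -7+9=2
a = 2: 2+-5=-3, 2+8=10, 2+9=11
a = 7: 7+-5=2, 7+8=15, 7+9=16
a = 11: 11+-5=6, 11+8=19, 11+9=20
Collecting distinct sums: A + B = {-12, -3, 1, 2, 6, 10, 11, 15, 16, 19, 20}
|A + B| = 11

A + B = {-12, -3, 1, 2, 6, 10, 11, 15, 16, 19, 20}


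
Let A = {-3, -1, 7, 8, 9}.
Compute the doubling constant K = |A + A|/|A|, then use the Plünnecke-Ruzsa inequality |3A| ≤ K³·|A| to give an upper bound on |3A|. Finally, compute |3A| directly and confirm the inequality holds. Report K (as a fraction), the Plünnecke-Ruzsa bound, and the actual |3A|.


|A| = 5.
Step 1: Compute A + A by enumerating all 25 pairs.
A + A = {-6, -4, -2, 4, 5, 6, 7, 8, 14, 15, 16, 17, 18}, so |A + A| = 13.
Step 2: Doubling constant K = |A + A|/|A| = 13/5 = 13/5 ≈ 2.6000.
Step 3: Plünnecke-Ruzsa gives |3A| ≤ K³·|A| = (2.6000)³ · 5 ≈ 87.8800.
Step 4: Compute 3A = A + A + A directly by enumerating all triples (a,b,c) ∈ A³; |3A| = 25.
Step 5: Check 25 ≤ 87.8800? Yes ✓.

K = 13/5, Plünnecke-Ruzsa bound K³|A| ≈ 87.8800, |3A| = 25, inequality holds.


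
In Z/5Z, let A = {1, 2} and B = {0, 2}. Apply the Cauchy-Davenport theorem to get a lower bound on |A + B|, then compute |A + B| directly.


Cauchy-Davenport: |A + B| ≥ min(p, |A| + |B| - 1) for A, B nonempty in Z/pZ.
|A| = 2, |B| = 2, p = 5.
CD lower bound = min(5, 2 + 2 - 1) = min(5, 3) = 3.
Compute A + B mod 5 directly:
a = 1: 1+0=1, 1+2=3
a = 2: 2+0=2, 2+2=4
A + B = {1, 2, 3, 4}, so |A + B| = 4.
Verify: 4 ≥ 3? Yes ✓.

CD lower bound = 3, actual |A + B| = 4.


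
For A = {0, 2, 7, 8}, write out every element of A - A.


A - A = {a - a' : a, a' ∈ A}.
Compute a - a' for each ordered pair (a, a'):
a = 0: 0-0=0, 0-2=-2, 0-7=-7, 0-8=-8
a = 2: 2-0=2, 2-2=0, 2-7=-5, 2-8=-6
a = 7: 7-0=7, 7-2=5, 7-7=0, 7-8=-1
a = 8: 8-0=8, 8-2=6, 8-7=1, 8-8=0
Collecting distinct values (and noting 0 appears from a-a):
A - A = {-8, -7, -6, -5, -2, -1, 0, 1, 2, 5, 6, 7, 8}
|A - A| = 13

A - A = {-8, -7, -6, -5, -2, -1, 0, 1, 2, 5, 6, 7, 8}


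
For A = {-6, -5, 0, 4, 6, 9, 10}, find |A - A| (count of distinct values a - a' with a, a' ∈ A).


A - A = {a - a' : a, a' ∈ A}; |A| = 7.
Bounds: 2|A|-1 ≤ |A - A| ≤ |A|² - |A| + 1, i.e. 13 ≤ |A - A| ≤ 43.
Note: 0 ∈ A - A always (from a - a). The set is symmetric: if d ∈ A - A then -d ∈ A - A.
Enumerate nonzero differences d = a - a' with a > a' (then include -d):
Positive differences: {1, 2, 3, 4, 5, 6, 9, 10, 11, 12, 14, 15, 16}
Full difference set: {0} ∪ (positive diffs) ∪ (negative diffs).
|A - A| = 1 + 2·13 = 27 (matches direct enumeration: 27).

|A - A| = 27


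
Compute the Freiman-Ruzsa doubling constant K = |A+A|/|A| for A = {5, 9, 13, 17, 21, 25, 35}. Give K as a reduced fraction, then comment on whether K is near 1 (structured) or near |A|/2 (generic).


|A| = 7.
Compute A + A by enumerating all 49 pairs.
A + A = {10, 14, 18, 22, 26, 30, 34, 38, 40, 42, 44, 46, 48, 50, 52, 56, 60, 70}, so |A + A| = 18.
K = |A + A| / |A| = 18/7 (already in lowest terms) ≈ 2.5714.
Reference: AP of size 7 gives K = 13/7 ≈ 1.8571; a fully generic set of size 7 gives K ≈ 4.0000.

|A| = 7, |A + A| = 18, K = 18/7.


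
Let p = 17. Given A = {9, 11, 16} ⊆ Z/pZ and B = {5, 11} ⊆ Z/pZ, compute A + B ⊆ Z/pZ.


Work in Z/17Z: reduce every sum a + b modulo 17.
Enumerate all 6 pairs:
a = 9: 9+5=14, 9+11=3
a = 11: 11+5=16, 11+11=5
a = 16: 16+5=4, 16+11=10
Distinct residues collected: {3, 4, 5, 10, 14, 16}
|A + B| = 6 (out of 17 total residues).

A + B = {3, 4, 5, 10, 14, 16}


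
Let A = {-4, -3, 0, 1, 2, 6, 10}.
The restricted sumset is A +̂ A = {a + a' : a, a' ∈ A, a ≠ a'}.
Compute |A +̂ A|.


Restricted sumset: A +̂ A = {a + a' : a ∈ A, a' ∈ A, a ≠ a'}.
Equivalently, take A + A and drop any sum 2a that is achievable ONLY as a + a for a ∈ A (i.e. sums representable only with equal summands).
Enumerate pairs (a, a') with a < a' (symmetric, so each unordered pair gives one sum; this covers all a ≠ a'):
  -4 + -3 = -7
  -4 + 0 = -4
  -4 + 1 = -3
  -4 + 2 = -2
  -4 + 6 = 2
  -4 + 10 = 6
  -3 + 0 = -3
  -3 + 1 = -2
  -3 + 2 = -1
  -3 + 6 = 3
  -3 + 10 = 7
  0 + 1 = 1
  0 + 2 = 2
  0 + 6 = 6
  0 + 10 = 10
  1 + 2 = 3
  1 + 6 = 7
  1 + 10 = 11
  2 + 6 = 8
  2 + 10 = 12
  6 + 10 = 16
Collected distinct sums: {-7, -4, -3, -2, -1, 1, 2, 3, 6, 7, 8, 10, 11, 12, 16}
|A +̂ A| = 15
(Reference bound: |A +̂ A| ≥ 2|A| - 3 for |A| ≥ 2, with |A| = 7 giving ≥ 11.)

|A +̂ A| = 15


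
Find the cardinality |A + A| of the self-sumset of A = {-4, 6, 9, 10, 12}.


A + A = {a + a' : a, a' ∈ A}; |A| = 5.
General bounds: 2|A| - 1 ≤ |A + A| ≤ |A|(|A|+1)/2, i.e. 9 ≤ |A + A| ≤ 15.
Lower bound 2|A|-1 is attained iff A is an arithmetic progression.
Enumerate sums a + a' for a ≤ a' (symmetric, so this suffices):
a = -4: -4+-4=-8, -4+6=2, -4+9=5, -4+10=6, -4+12=8
a = 6: 6+6=12, 6+9=15, 6+10=16, 6+12=18
a = 9: 9+9=18, 9+10=19, 9+12=21
a = 10: 10+10=20, 10+12=22
a = 12: 12+12=24
Distinct sums: {-8, 2, 5, 6, 8, 12, 15, 16, 18, 19, 20, 21, 22, 24}
|A + A| = 14

|A + A| = 14


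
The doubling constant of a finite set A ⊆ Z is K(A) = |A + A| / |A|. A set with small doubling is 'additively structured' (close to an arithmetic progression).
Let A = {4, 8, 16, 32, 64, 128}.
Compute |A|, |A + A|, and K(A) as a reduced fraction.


|A| = 6.
Compute A + A by enumerating all 36 pairs.
A + A = {8, 12, 16, 20, 24, 32, 36, 40, 48, 64, 68, 72, 80, 96, 128, 132, 136, 144, 160, 192, 256}, so |A + A| = 21.
K = |A + A| / |A| = 21/6 = 7/2 ≈ 3.5000.
Reference: AP of size 6 gives K = 11/6 ≈ 1.8333; a fully generic set of size 6 gives K ≈ 3.5000.

|A| = 6, |A + A| = 21, K = 21/6 = 7/2.


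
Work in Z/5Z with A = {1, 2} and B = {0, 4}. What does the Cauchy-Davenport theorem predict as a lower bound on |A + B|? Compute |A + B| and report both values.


Cauchy-Davenport: |A + B| ≥ min(p, |A| + |B| - 1) for A, B nonempty in Z/pZ.
|A| = 2, |B| = 2, p = 5.
CD lower bound = min(5, 2 + 2 - 1) = min(5, 3) = 3.
Compute A + B mod 5 directly:
a = 1: 1+0=1, 1+4=0
a = 2: 2+0=2, 2+4=1
A + B = {0, 1, 2}, so |A + B| = 3.
Verify: 3 ≥ 3? Yes ✓.

CD lower bound = 3, actual |A + B| = 3.


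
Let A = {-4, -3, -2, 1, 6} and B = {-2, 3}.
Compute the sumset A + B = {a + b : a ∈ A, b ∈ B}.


A + B = {a + b : a ∈ A, b ∈ B}.
Enumerate all |A|·|B| = 5·2 = 10 pairs (a, b) and collect distinct sums.
a = -4: -4+-2=-6, -4+3=-1
a = -3: -3+-2=-5, -3+3=0
a = -2: -2+-2=-4, -2+3=1
a = 1: 1+-2=-1, 1+3=4
a = 6: 6+-2=4, 6+3=9
Collecting distinct sums: A + B = {-6, -5, -4, -1, 0, 1, 4, 9}
|A + B| = 8

A + B = {-6, -5, -4, -1, 0, 1, 4, 9}


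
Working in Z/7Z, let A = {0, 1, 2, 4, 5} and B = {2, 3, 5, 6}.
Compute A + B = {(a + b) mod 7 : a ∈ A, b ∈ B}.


Work in Z/7Z: reduce every sum a + b modulo 7.
Enumerate all 20 pairs:
a = 0: 0+2=2, 0+3=3, 0+5=5, 0+6=6
a = 1: 1+2=3, 1+3=4, 1+5=6, 1+6=0
a = 2: 2+2=4, 2+3=5, 2+5=0, 2+6=1
a = 4: 4+2=6, 4+3=0, 4+5=2, 4+6=3
a = 5: 5+2=0, 5+3=1, 5+5=3, 5+6=4
Distinct residues collected: {0, 1, 2, 3, 4, 5, 6}
|A + B| = 7 (out of 7 total residues).

A + B = {0, 1, 2, 3, 4, 5, 6}


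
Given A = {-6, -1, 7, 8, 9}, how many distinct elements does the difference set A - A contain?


A - A = {a - a' : a, a' ∈ A}; |A| = 5.
Bounds: 2|A|-1 ≤ |A - A| ≤ |A|² - |A| + 1, i.e. 9 ≤ |A - A| ≤ 21.
Note: 0 ∈ A - A always (from a - a). The set is symmetric: if d ∈ A - A then -d ∈ A - A.
Enumerate nonzero differences d = a - a' with a > a' (then include -d):
Positive differences: {1, 2, 5, 8, 9, 10, 13, 14, 15}
Full difference set: {0} ∪ (positive diffs) ∪ (negative diffs).
|A - A| = 1 + 2·9 = 19 (matches direct enumeration: 19).

|A - A| = 19
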